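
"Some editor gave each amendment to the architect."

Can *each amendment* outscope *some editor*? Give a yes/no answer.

Yes

Both DPs are arguments of the same predicate; there is no clause or island boundary between them.
Nothing blocks QR of the lower DP to a position above the higher one, so inverse scope is available.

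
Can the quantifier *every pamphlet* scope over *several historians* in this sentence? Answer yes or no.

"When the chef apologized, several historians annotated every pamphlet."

Yes

*every pamphlet* is a matrix argument; the adjunct is an island but the target quantifier is outside it.
Nothing blocks QR of the lower DP to a position above the higher one, so inverse scope is available.
The sentence is scopally ambiguous between *several historians* > *every pamphlet* and *every pamphlet* > *several historians*.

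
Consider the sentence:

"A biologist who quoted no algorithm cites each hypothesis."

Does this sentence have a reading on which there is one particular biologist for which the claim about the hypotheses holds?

Yes

The described interpretation is the *a biologist* > *each hypothesis* scoping.
Surface scope (*a biologist* > *each hypothesis*) is always derivable; islands only block QR, not in-situ interpretation.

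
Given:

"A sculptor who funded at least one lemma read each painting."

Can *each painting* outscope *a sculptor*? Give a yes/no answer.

The relative clause *who funded at least one lemma* modifies *a sculptor*, but *each painting* is not inside that relative clause — it is an argument of the matrix verb.
Ordinary QR to a clause-peripheral position gives the wide-scope LF for the lower DP.

Yes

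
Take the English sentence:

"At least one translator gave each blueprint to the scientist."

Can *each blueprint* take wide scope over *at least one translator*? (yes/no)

Yes

*each blueprint* is the matrix object and *at least one translator* the matrix subject; the two are clausemates.
Ordinary QR to a clause-peripheral position gives the wide-scope LF for the lower DP.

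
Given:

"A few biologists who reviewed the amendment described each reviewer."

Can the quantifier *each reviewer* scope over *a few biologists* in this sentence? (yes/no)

The relative clause *who reviewed the amendment* modifies *a few biologists*, but *each reviewer* is not inside that relative clause — it is an argument of the matrix verb.
QR within a single clause is free, so the lower quantifier may take scope over the higher one.
So *each reviewer* > *a few biologists* is among the available readings.

Yes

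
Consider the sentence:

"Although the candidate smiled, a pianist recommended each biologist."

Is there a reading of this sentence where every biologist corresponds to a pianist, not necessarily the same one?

That reading corresponds to *each biologist* > *a pianist*.
*each biologist* is a matrix argument; the adjunct is an island but the target quantifier is outside it.
Nothing blocks QR of the lower DP to a position above the higher one, so inverse scope is available.

Yes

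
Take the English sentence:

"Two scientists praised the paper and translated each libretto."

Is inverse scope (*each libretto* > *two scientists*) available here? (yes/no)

No

*each libretto* is embedded in one conjunct of the coordinate structure (*translated each libretto*).
The Coordinate Structure Constraint blocks movement (including QR) out of a single conjunct.
*each libretto* is confined to the island and cannot take scope over *two scientists*.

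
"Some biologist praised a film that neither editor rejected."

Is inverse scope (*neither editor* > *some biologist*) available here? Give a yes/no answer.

*neither editor* occurs within the relative clause *that neither editor rejected* modifying *a film*.
Quantifiers inside a relative clause are trapped there; the RC boundary blocks QR.
There is no licit LF on which *neither editor* c-commands *some biologist*.

No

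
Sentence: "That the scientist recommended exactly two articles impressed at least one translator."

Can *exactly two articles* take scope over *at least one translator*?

No

Structurally, *exactly two articles* is inside the sentential subject *that the scientist recommended exactly two articles*.
The subject-island constraint blocks QR out of a clausal subject.
There is no licit LF on which *exactly two articles* c-commands *at least one translator*.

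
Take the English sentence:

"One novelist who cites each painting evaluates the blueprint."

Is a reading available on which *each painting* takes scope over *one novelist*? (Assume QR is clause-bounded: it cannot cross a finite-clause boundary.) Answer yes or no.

No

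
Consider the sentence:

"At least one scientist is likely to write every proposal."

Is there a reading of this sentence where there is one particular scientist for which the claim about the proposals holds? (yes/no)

Yes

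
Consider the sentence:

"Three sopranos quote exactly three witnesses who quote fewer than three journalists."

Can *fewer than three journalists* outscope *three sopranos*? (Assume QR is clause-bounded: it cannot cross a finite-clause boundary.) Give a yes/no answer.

No

Structurally, *fewer than three journalists* is inside the relative clause *who quote fewer than three journalists* modifying *exactly three witnesses*.
QR out of a relative clause is ruled out by the relative-clause island constraint.
The inverse ordering *fewer than three journalists* > *three sopranos* is therefore underivable.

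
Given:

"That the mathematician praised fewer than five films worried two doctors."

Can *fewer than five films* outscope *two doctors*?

*fewer than five films* occurs within the sentential subject *that the mathematician praised fewer than five films*.
The Sentential Subject Constraint rules out raising the quantifier out of the that-clause subject.
*fewer than five films* is confined to the island and cannot take scope over *two doctors*.

No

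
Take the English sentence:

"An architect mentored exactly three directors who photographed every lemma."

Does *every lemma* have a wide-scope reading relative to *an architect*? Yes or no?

*every lemma* is embedded in the relative clause *who photographed every lemma* modifying *exactly three directors*.
QR out of a relative clause is ruled out by the relative-clause island constraint.
So *every lemma* cannot raise to a position above *an architect*.
(Only the surface reading survives: one fixed architect with respect to all the relevant lemmas.)

No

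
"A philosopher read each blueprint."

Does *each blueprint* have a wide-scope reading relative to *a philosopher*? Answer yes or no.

Both DPs are arguments of the same predicate; there is no clause or island boundary between them.
Since no island is crossed, the inverse ordering is licensed alongside surface scope.

Yes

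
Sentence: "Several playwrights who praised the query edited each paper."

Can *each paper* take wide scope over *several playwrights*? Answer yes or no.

*each paper* sits in the matrix clause, not in the relative clause on *several playwrights*.
No island intervenes, so both surface and inverse scope are derivable.
The sentence is scopally ambiguous between *several playwrights* > *each paper* and *each paper* > *several playwrights*.

Yes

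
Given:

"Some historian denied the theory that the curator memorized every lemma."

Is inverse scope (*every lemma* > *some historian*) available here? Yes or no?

The target quantifier *every lemma* is part of the complex NP *the theory that the curator memorized every lemma*.
The complex NP is opaque for QR — the quantifier is frozen inside the noun's complement.
So *every lemma* cannot raise high enough to outscope *some historian*; only the surface ordering *some historian* > *every lemma* is available.

No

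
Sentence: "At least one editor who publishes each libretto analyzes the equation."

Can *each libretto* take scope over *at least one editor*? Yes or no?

No

Structurally, *each libretto* is inside the relative clause *who publishes each libretto*.
The relative clause forms an island for QR, so the quantifier is confined to the head noun's restrictor.
Hence only narrow scope for *each libretto* (under *at least one editor*) survives.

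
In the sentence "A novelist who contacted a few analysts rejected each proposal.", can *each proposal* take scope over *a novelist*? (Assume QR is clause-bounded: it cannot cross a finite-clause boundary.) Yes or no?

Yes

The relative clause *who contacted a few analysts* modifies *a novelist*, but *each proposal* is not inside that relative clause — it is an argument of the matrix verb.
Clause-internal QR can adjoin the lower DP above the subject, yielding the inverse reading.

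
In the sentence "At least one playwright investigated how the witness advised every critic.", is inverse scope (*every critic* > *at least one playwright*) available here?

*every critic* is embedded in the embedded question *how the witness advised every critic*.
QR across an interrogative CP boundary is ruled out as a wh-island violation.
Hence only narrow scope for *every critic* (under *at least one playwright*) survives.

No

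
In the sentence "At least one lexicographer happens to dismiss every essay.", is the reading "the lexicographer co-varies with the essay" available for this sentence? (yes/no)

This is the *every essay* > *at least one lexicographer* reading.
*every essay* is inside a raising infinitive, which is transparent to QR (no CP barrier), so it behaves as a matrix argument.
Since no island is crossed, the inverse ordering is licensed alongside surface scope.
So *every essay* > *at least one lexicographer* is among the available readings.

Yes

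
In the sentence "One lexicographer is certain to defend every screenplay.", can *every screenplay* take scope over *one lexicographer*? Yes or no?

Yes

*every screenplay* is inside a raising infinitive, which is transparent to QR (no CP barrier), so it behaves as a matrix argument.
Nothing blocks QR of the lower DP to a position above the higher one, so inverse scope is available.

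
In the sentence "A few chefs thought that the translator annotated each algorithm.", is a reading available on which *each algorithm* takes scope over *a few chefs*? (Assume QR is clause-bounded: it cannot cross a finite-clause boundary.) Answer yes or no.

The target quantifier *each algorithm* is part of the finite complement clause *that the translator annotated each algorithm*.
Finite CP is the ceiling for QR here, by assumption.
*each algorithm* is confined to the island and cannot take scope over *a few chefs*.

No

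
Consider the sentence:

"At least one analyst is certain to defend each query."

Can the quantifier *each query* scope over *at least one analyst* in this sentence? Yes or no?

Infinitival complements of raising predicates do not block QR; *each query* and *at least one analyst* are effectively clausemates.
Clause-internal QR can adjoin the lower DP above the subject, yielding the inverse reading.
Both orderings are possible: *at least one analyst* > *each query* and *each query* > *at least one analyst*.

Yes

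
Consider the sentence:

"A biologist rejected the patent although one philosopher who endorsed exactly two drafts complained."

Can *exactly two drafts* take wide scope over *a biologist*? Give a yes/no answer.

*exactly two drafts* occurs within the relative clause *who endorsed exactly two drafts*, which is itself inside the adjunct *although one philosopher who endorsed exactly two drafts complained*.
Both the relative clause and the enclosing adjunct are scope islands; QR cannot cross either.
*exactly two drafts* > *a biologist* would require crossing that boundary, which is illicit.

No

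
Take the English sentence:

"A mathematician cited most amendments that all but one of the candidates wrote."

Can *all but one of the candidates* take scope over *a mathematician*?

Structurally, *all but one of the candidates* is inside the relative clause *that all but one of the candidates wrote* modifying *most amendments*.
A relative clause is a scope island — quantifier raising cannot cross its boundary.
*all but one of the candidates* > *a mathematician* would require crossing that boundary, which is illicit.
(Only the surface reading survives: one fixed mathematician with respect to all the relevant candidates.)

No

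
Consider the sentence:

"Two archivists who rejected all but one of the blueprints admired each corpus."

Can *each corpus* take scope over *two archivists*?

Yes

The relative clause *who rejected all but one of the blueprints* modifies *two archivists*, but *each corpus* is not inside that relative clause — it is an argument of the matrix verb.
No island intervenes, so both surface and inverse scope are derivable.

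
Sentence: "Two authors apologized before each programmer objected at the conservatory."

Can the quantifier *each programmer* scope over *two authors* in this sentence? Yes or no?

No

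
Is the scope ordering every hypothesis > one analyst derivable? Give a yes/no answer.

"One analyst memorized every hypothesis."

Yes

*every hypothesis* and *one analyst* are in the same minimal clause.
No island intervenes, so both surface and inverse scope are derivable.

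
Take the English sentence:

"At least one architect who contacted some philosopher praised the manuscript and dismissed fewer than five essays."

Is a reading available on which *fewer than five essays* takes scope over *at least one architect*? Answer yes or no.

The DP *fewer than five essays* is contained in one conjunct of the coordinate structure (*dismissed fewer than five essays*).
A quantifier cannot raise out of one conjunct of a coordination across the whole coordinate structure — the CSC applies to QR.
So the wide-scope reading for *fewer than five essays* is blocked.

No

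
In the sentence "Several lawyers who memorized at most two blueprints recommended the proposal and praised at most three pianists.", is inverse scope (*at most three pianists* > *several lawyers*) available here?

Structurally, *at most three pianists* is inside one conjunct of the coordinate structure (*praised at most three pianists*).
Coordinate structures are islands for non-across-the-board movement, QR included.
The inverse ordering *at most three pianists* > *several lawyers* is therefore underivable.

No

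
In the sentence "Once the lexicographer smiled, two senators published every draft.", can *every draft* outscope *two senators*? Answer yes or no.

Yes

Neither queried DP is inside the adjunct, so the adjunct-island constraint does not apply.
Since no island is crossed, the inverse ordering is licensed alongside surface scope.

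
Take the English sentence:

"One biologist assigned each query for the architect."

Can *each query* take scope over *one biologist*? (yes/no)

*each query* and *one biologist* are in the same minimal clause.
No island intervenes, so both surface and inverse scope are derivable.

Yes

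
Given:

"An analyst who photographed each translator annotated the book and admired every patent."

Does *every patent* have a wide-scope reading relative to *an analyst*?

The DP *every patent* is contained in one conjunct of the coordinate structure (*admired every patent*).
The Coordinate Structure Constraint blocks movement (including QR) out of a single conjunct.
*every patent* is confined to the island and cannot take scope over *an analyst*.
(Only the surface reading survives: one fixed analyst with respect to all the relevant patents.)

No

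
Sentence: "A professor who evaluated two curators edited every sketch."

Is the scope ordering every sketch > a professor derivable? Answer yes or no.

Yes

The relative clause *who evaluated two curators* modifies *a professor*, but *every sketch* is not inside that relative clause — it is an argument of the matrix verb.
Ordinary QR to a clause-peripheral position gives the wide-scope LF for the lower DP.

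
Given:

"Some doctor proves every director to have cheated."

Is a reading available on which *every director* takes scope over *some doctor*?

Yes

*every director* is an ECM subject; ECM complements are not islands, and the embedded quantifier may take matrix scope.
No island intervenes, so both surface and inverse scope are derivable.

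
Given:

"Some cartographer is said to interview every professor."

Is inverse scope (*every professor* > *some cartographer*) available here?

Yes

Infinitival complements of raising predicates do not block QR; *every professor* and *some cartographer* are effectively clausemates.
Nothing blocks QR of the lower DP to a position above the higher one, so inverse scope is available.
Both orderings are possible: *some cartographer* > *every professor* and *every professor* > *some cartographer*.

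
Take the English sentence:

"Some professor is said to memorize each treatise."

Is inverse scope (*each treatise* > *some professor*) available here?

Yes

*each treatise* is inside a raising infinitive, which is transparent to QR (no CP barrier), so it behaves as a matrix argument.
Clause-internal QR can adjoin the lower DP above the subject, yielding the inverse reading.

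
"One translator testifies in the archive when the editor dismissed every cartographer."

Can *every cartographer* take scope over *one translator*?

No

*every cartographer* sits inside the adjunct clause *when the editor dismissed every cartographer*.
Adjunct clauses are scope islands: a quantifier inside an adjunct cannot raise into the matrix clause.
So *every cartographer* cannot raise high enough to outscope *one translator*; only the surface ordering *one translator* > *every cartographer* is available.
(Only the surface reading survives: one fixed translator with respect to all the relevant cartographers.)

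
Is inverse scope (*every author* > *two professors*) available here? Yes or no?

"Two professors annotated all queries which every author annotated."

No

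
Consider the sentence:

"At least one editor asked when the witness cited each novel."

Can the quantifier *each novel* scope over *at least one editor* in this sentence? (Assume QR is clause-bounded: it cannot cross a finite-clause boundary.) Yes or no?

No

The target quantifier *each novel* is part of the embedded question *when the witness cited each novel*.
QR across an interrogative CP boundary is ruled out as a wh-island violation.
*each novel* is confined to the island and cannot take scope over *at least one editor*.
(Only the surface reading survives: one fixed editor with respect to all the relevant novels.)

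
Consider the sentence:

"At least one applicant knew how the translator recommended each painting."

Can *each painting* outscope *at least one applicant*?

No

The DP *each painting* is contained in the embedded question *how the translator recommended each painting*.
An indirect question is a wh-island; the filled [Spec,CP] blocks QR across the CP edge.
There is no licit LF on which *each painting* c-commands *at least one applicant*.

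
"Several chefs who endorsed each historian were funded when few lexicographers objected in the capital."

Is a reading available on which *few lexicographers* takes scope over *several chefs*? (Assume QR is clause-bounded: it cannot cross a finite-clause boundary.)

No

*few lexicographers* is embedded in the adjunct clause *when few lexicographers objected in the capital*.
Adjunct clauses are scope islands: a quantifier inside an adjunct cannot raise into the matrix clause.
*few lexicographers* is confined to the island and cannot take scope over *several chefs*.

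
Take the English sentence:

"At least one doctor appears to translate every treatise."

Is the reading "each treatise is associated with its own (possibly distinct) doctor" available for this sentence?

Yes

The described interpretation is the *every treatise* > *at least one doctor* scoping.
*every treatise* is the object of the infinitival complement of a raising predicate; raising infinitives are transparent for QR, so the two DPs are in effect clausemates.
Nothing blocks QR of the lower DP to a position above the higher one, so inverse scope is available.
Both orderings are possible: *at least one doctor* > *every treatise* and *every treatise* > *at least one doctor*.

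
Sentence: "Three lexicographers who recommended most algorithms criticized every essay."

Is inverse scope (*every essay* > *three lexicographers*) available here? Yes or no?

Yes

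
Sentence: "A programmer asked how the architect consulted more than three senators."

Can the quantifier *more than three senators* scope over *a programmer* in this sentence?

*more than three senators* sits inside the embedded question *how the architect consulted more than three senators*.
Embedded wh-clauses are opaque for QR, so the quantifier stays inside the question.
The inverse ordering *more than three senators* > *a programmer* is therefore underivable.

No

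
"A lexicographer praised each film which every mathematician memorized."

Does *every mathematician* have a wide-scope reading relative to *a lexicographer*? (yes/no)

No

*every mathematician* is embedded in the relative clause *which every mathematician memorized* modifying *each film*.
The relative clause forms an island for QR, so the quantifier is confined to the head noun's restrictor.
*every mathematician* is confined to the island and cannot take scope over *a lexicographer*.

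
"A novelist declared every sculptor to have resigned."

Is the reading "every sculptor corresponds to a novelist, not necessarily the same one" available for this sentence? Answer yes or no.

Yes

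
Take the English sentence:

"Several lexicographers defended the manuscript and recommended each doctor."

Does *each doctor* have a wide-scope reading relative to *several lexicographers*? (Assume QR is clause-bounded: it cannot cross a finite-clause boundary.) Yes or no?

No

*each doctor* sits inside one conjunct of the coordinate structure (*recommended each doctor*).
The Coordinate Structure Constraint blocks movement (including QR) out of a single conjunct.
The inverse ordering *each doctor* > *several lexicographers* is therefore underivable.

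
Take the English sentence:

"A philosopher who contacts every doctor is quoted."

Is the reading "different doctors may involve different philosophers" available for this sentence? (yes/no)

No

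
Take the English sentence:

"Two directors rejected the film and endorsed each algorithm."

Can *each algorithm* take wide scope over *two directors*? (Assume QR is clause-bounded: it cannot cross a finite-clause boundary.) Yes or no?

*each algorithm* is embedded in one conjunct of the coordinate structure (*endorsed each algorithm*).
Coordinate structures are islands for non-across-the-board movement, QR included.
The inverse ordering *each algorithm* > *two directors* is therefore underivable.

No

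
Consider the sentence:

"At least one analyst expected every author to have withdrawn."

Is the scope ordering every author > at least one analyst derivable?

*every author* is an ECM subject; ECM complements are not islands, and the embedded quantifier may take matrix scope.
Ordinary QR to a clause-peripheral position gives the wide-scope LF for the lower DP.
Both orderings are possible: *at least one analyst* > *every author* and *every author* > *at least one analyst*.

Yes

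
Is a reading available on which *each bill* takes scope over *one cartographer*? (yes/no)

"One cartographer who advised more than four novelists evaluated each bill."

Yes

*each bill* is a matrix argument; only *one cartographer* is modified by the relative clause *who advised more than four novelists*, so the RC island is irrelevant to the target quantifier.
QR within a single clause is free, so the lower quantifier may take scope over the higher one.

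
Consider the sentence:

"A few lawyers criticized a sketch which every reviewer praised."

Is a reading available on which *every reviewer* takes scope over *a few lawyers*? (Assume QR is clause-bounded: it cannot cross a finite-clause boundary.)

No

*every reviewer* occurs within the relative clause *which every reviewer praised* modifying *a sketch*.
Quantifiers inside a relative clause are trapped there; the RC boundary blocks QR.
Hence only narrow scope for *every reviewer* (under *a few lawyers*) survives.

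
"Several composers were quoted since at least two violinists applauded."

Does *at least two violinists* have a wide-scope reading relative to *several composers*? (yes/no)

*at least two violinists* sits inside the adjunct clause *since at least two violinists applauded*.
Adjunct clauses are scope islands: a quantifier inside an adjunct cannot raise into the matrix clause.
So *at least two violinists* cannot raise to a position above *several composers*.

No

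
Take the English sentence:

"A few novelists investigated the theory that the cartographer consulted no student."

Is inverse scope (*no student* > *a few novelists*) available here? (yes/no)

The DP *no student* is contained in the complex NP *the theory that the cartographer consulted no student*.
Noun-complement clauses are scope islands (the Complex NP Constraint): a quantifier inside one cannot scope into the matrix.
There is no licit LF on which *no student* c-commands *a few novelists*.

No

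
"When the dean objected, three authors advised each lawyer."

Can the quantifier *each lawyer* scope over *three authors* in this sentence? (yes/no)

Yes

*each lawyer* is a matrix argument; the adjunct is an island but the target quantifier is outside it.
Since no island is crossed, the inverse ordering is licensed alongside surface scope.
The sentence is scopally ambiguous between *three authors* > *each lawyer* and *each lawyer* > *three authors*.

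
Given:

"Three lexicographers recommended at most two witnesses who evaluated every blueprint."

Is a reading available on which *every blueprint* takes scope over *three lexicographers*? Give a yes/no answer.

No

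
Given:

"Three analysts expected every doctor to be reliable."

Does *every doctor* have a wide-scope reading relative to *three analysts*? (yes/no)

*every doctor* is an ECM subject; ECM complements are not islands, and the embedded quantifier may take matrix scope.
Ordinary QR to a clause-peripheral position gives the wide-scope LF for the lower DP.

Yes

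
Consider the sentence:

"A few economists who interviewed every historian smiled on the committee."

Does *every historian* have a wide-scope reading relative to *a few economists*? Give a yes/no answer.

No

The target quantifier *every historian* is part of the relative clause *who interviewed every historian*.
QR out of a relative clause is ruled out by the relative-clause island constraint.
The inverse ordering *every historian* > *a few economists* is therefore underivable.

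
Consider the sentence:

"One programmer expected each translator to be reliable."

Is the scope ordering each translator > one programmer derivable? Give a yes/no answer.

Yes

The ECM infinitive is scope-transparent — *each translator* is free to raise above *one programmer*.
With no island boundary between them, the object can take inverse scope over the subject via ordinary QR within the clause.
The sentence is scopally ambiguous between *one programmer* > *each translator* and *each translator* > *one programmer*.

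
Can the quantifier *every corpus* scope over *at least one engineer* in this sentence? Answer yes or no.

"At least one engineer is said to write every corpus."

Yes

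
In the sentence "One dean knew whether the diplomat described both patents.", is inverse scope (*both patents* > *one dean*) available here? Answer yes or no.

No

The DP *both patents* is contained in the embedded question *whether the diplomat described both patents*.
Embedded questions are wh-islands: a quantifier inside an indirect question cannot QR into the matrix clause.
There is no licit LF on which *both patents* c-commands *one dean*.
(Only the surface reading survives: one fixed dean with respect to all the relevant patents.)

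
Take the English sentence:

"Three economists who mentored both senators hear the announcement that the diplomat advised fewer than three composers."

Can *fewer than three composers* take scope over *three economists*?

No

*fewer than three composers* is embedded in the complex NP *the announcement that the diplomat advised fewer than three composers*.
Noun-complement clauses are scope islands (the Complex NP Constraint): a quantifier inside one cannot scope into the matrix.
So *fewer than three composers* cannot raise to a position above *three economists*.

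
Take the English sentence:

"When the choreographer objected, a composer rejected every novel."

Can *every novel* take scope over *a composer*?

Neither queried DP is inside the adjunct, so the adjunct-island constraint does not apply.
Clause-internal QR can adjoin the lower DP above the subject, yielding the inverse reading.

Yes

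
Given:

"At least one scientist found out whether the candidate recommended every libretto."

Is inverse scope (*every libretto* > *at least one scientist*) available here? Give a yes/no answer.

No

*every libretto* sits inside the embedded question *whether the candidate recommended every libretto*.
The wh-island constraint blocks QR out of an embedded interrogative.
There is no licit LF on which *every libretto* c-commands *at least one scientist*.
(Only the surface reading survives: one fixed scientist with respect to all the relevant librettos.)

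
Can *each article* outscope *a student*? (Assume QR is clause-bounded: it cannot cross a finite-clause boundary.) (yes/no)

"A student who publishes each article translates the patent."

No

*each article* is embedded in the relative clause *who publishes each article*.
The relative clause forms an island for QR, so the quantifier is confined to the head noun's restrictor.
*each article* > *a student* would require crossing that boundary, which is illicit.
(Only the surface reading survives: one fixed student with respect to all the relevant articles.)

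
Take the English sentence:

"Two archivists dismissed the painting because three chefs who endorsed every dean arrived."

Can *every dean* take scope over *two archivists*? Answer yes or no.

The DP *every dean* is contained in the relative clause *who endorsed every dean*, which is itself inside the adjunct *because three chefs who endorsed every dean arrived*.
Even if one barrier were somehow void, the other would still block QR.
So the wide-scope reading for *every dean* is blocked.

No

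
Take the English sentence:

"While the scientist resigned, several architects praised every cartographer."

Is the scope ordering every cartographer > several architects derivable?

Yes

Although there is an adjunct clause, *every cartographer* is in the main clause, not inside the adjunct.
Nothing blocks QR of the lower DP to a position above the higher one, so inverse scope is available.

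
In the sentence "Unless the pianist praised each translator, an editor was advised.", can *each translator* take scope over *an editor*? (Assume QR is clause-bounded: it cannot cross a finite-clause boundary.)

*each translator* occurs within the adjunct clause *unless the pianist praised each translator*.
Adjunct clauses are scope islands: a quantifier inside an adjunct cannot raise into the matrix clause.
The ordering *each translator* > *an editor* is therefore underivable.

No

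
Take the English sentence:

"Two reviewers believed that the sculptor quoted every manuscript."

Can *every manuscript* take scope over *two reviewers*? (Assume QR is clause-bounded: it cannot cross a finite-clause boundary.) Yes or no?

No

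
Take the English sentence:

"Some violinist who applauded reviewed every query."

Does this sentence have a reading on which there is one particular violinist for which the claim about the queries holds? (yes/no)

That reading corresponds to *some violinist* > *every query*.
Surface scope (*some violinist* > *every query*) is always derivable; islands only block QR, not in-situ interpretation.

Yes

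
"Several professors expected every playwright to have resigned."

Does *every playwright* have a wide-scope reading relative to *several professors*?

Yes

*every playwright* is an ECM subject; ECM complements are not islands, and the embedded quantifier may take matrix scope.
Since no island is crossed, the inverse ordering is licensed alongside surface scope.
Both orderings are possible: *several professors* > *every playwright* and *every playwright* > *several professors*.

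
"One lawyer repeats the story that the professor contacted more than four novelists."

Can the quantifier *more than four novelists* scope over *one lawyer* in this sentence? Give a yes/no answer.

No

The DP *more than four novelists* is contained in the complex NP *the story that the professor contacted more than four novelists*.
A that-clause complement to a noun is an island; QR cannot cross the NP boundary.
*more than four novelists* is confined to the island and cannot take scope over *one lawyer*.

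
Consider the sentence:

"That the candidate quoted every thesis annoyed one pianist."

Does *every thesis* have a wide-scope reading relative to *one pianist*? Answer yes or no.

No

*every thesis* is embedded in the sentential subject *that the candidate quoted every thesis*.
Clausal subjects are scope islands; QR from inside the subject into the matrix is barred.
*every thesis* > *one pianist* would require crossing that boundary, which is illicit.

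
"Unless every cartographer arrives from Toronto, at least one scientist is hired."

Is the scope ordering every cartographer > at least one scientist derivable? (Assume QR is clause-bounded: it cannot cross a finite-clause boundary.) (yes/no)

No

*every cartographer* is embedded in the adjunct clause *unless every cartographer arrives from Toronto*.
Adjuncts are opaque for quantifier raising; a quantifier in an adjunct stays inside it.
The ordering *every cartographer* > *at least one scientist* is therefore underivable.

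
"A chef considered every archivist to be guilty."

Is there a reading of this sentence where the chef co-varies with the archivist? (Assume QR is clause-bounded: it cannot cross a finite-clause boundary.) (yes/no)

This is the *every archivist* > *a chef* reading.
ECM infinitives lack a CP barrier, so *every archivist* can QR over the matrix subject *a chef*.
With no island boundary between them, the object can take inverse scope over the subject via ordinary QR within the clause.
Both orderings are possible: *a chef* > *every archivist* and *every archivist* > *a chef*.

Yes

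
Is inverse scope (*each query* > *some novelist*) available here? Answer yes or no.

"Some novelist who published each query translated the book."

No

Structurally, *each query* is inside the relative clause *who published each query*.
Quantifiers inside a relative clause are trapped there; the RC boundary blocks QR.
*each query* > *some novelist* would require crossing that boundary, which is illicit.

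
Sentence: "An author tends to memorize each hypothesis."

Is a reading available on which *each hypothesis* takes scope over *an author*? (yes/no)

Yes

*each hypothesis* is inside a raising infinitive, which is transparent to QR (no CP barrier), so it behaves as a matrix argument.
No island intervenes, so both surface and inverse scope are derivable.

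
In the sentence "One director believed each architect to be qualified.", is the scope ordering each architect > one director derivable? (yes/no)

Yes

The ECM infinitive is scope-transparent — *each architect* is free to raise above *one director*.
Nothing blocks QR of the lower DP to a position above the higher one, so inverse scope is available.
Both orderings are possible: *one director* > *each architect* and *each architect* > *one director*.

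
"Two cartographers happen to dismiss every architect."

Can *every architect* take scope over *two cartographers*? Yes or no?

The matrix predicate is a raising verb, whose infinitival complement is not a scope island — *every architect* can QR into the matrix clause.
QR within a single clause is free, so the lower quantifier may take scope over the higher one.

Yes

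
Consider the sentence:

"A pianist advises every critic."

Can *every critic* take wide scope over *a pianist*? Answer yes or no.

Yes

Both DPs are arguments of the same predicate; there is no clause or island boundary between them.
Nothing blocks QR of the lower DP to a position above the higher one, so inverse scope is available.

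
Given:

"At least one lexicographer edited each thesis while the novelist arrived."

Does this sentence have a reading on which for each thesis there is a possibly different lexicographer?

That reading corresponds to *each thesis* > *at least one lexicographer*.
The adjunct clause does not contain *each thesis*, which is the matrix object.
Since no island is crossed, the inverse ordering is licensed alongside surface scope.
So *each thesis* > *at least one lexicographer* is among the available readings.

Yes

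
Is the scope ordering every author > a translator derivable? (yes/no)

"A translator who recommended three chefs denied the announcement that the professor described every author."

No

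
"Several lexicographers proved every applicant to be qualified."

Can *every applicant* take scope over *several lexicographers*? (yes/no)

Yes

*every applicant* is the subject of an ECM infinitive — the infinitival complement of an ECM verb is not a scope island, so *every applicant* can raise into the matrix clause.
Since no island is crossed, the inverse ordering is licensed alongside surface scope.
Both orderings are possible: *several lexicographers* > *every applicant* and *every applicant* > *several lexicographers*.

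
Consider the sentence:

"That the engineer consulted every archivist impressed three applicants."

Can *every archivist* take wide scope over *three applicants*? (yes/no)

No

The DP *every archivist* is contained in the sentential subject *that the engineer consulted every archivist*.
Subjects — clausal subjects included — are islands for extraction, and QR is no exception.
So the wide-scope reading for *every archivist* is blocked.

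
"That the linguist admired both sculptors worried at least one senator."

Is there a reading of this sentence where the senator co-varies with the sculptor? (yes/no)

No

This is the *both sculptors* > *at least one senator* reading.
The target quantifier *both sculptors* is part of the sentential subject *that the linguist admired both sculptors*.
The subject-island constraint blocks QR out of a clausal subject.
The ordering *both sculptors* > *at least one senator* is therefore underivable.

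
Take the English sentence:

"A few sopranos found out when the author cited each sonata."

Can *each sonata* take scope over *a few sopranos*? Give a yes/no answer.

No

The DP *each sonata* is contained in the embedded question *when the author cited each sonata*.
QR across an interrogative CP boundary is ruled out as a wh-island violation.
*each sonata* > *a few sopranos* would require crossing that boundary, which is illicit.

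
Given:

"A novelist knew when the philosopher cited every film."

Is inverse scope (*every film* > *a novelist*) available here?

No

The DP *every film* is contained in the embedded question *when the philosopher cited every film*.
An indirect question is a wh-island; the filled [Spec,CP] blocks QR across the CP edge.
The inverse ordering *every film* > *a novelist* is therefore underivable.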